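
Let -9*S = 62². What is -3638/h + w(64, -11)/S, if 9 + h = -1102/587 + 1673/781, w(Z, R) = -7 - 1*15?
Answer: 1602983038129/3848453274 ≈ 416.53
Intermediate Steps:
w(Z, R) = -22 (w(Z, R) = -7 - 15 = -22)
S = -3844/9 (S = -⅑*62² = -⅑*3844 = -3844/9 ≈ -427.11)
h = -4004634/458447 (h = -9 + (-1102/587 + 1673/781) = -9 + 121389/458447 = -4004634/458447 ≈ -8.7352)
-3638/h + w(64, -11)/S = -3638/(-4004634/458447) - 22/(-3844/9) = -3638*(-458447/4004634) - 22*(-9/3844) = 833915093/2002317 + 99/1922 = 1602983038129/3848453274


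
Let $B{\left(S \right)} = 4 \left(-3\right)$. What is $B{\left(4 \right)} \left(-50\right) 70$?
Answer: $42000$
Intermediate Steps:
$B{\left(S \right)} = -12$
$B{\left(4 \right)} \left(-50\right) 70 = \left(-12\right) \left(-50\right) 70 = 600 \cdot 70 = 42000$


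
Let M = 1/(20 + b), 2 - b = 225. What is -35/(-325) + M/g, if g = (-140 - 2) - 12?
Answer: 218899/2032030 ≈ 0.10772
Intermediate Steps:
b = -223 (b = 2 - 1*225 = 2 - 225 = -223)
g = -154 (g = -142 - 12 = -154)
M = -1/203 (M = 1/(20 - 223) = 1/(-203) = -1/203 ≈ -0.0049261)
-35/(-325) + M/g = -35/(-325) - 1/203/(-154) = -35*(-1/325) - 1/203*(-1/154) = 7/65 + 1/31262 = 218899/2032030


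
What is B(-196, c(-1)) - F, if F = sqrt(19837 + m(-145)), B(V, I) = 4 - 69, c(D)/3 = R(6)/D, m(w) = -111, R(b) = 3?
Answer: -65 - sqrt(19726) ≈ -205.45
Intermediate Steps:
c(D) = 9/D (c(D) = 3*(3/D) = 9/D)
B(V, I) = -65
F = sqrt(19726) (F = sqrt(19837 - 111) = sqrt(19726) ≈ 140.45)
B(-196, c(-1)) - F = -65 - sqrt(19726)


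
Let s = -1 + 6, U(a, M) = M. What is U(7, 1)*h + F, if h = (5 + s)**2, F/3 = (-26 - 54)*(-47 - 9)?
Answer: 13540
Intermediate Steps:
s = 5
F = 13440 (F = 3*((-26 - 54)*(-47 - 9)) = 3*(-80*(-56)) = 3*4480 = 13440)
h = 100 (h = (5 + 5)**2 = 10**2 = 100)
U(7, 1)*h + F = 1*100 + 13440 = 100 + 13440 = 13540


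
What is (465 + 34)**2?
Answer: 249001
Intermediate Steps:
(465 + 34)**2 = 499**2 = 249001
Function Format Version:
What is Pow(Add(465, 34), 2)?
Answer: 249001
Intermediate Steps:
Pow(Add(465, 34), 2) = Pow(499, 2) = 249001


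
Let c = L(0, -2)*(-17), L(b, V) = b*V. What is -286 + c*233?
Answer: -286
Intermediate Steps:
L(b, V) = V*b
c = 0 (c = -2*0*(-17) = 0*(-17) = 0)
-286 + c*233 = -286 + 0*233 = -286 + 0 = -286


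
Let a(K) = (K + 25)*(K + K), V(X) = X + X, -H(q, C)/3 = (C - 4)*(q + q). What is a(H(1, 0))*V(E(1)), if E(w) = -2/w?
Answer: -9408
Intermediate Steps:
H(q, C) = -6*q*(-4 + C) (H(q, C) = -3*(C - 4)*(q + q) = -3*(-4 + C)*2*q = -6*q*(-4 + C))
V(X) = 2*X
a(K) = 2*K*(25 + K) (a(K) = (25 + K)*(2*K) = 2*K*(25 + K))
a(H(1, 0))*V(E(1)) = (2*(6*1*(4 - 1*0))*(25 + 6*1*(4 - 1*0)))*(2*(-2/1)) = (2*(6*1*(4 + 0))*(25 + 6*1*(4 + 0)))*(2*(-2*1)) = (2*(6*1*4)*(25 + 6*1*4))*(2*(-2)) = (2*24*(25 + 24))*(-4) = (2*24*49)*(-4) = 2352*(-4) = -9408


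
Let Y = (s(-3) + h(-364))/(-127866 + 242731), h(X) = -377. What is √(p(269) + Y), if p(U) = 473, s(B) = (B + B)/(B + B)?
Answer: √6240703781185/114865 ≈ 21.748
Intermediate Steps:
s(B) = 1 (s(B) = (2*B)/((2*B)) = (2*B)*(1/(2*B)) = 1)
Y = -376/114865 (Y = (1 - 377)/(-127866 + 242731) = -376/114865 ≈ -0.0032734)
√(p(269) + Y) = √(473 - 376/114865) = √(54330769/114865) = √6240703781185/114865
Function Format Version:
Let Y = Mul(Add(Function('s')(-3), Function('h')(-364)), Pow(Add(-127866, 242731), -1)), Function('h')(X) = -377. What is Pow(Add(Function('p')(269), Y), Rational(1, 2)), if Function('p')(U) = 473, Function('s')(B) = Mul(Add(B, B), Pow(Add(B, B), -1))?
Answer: Mul(Rational(1, 114865), Pow(6240703781185, Rational(1, 2))) ≈ 21.748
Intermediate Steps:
Function('s')(B) = 1 (Function('s')(B) = Mul(Mul(2, B), Pow(Mul(2, B), -1)) = Mul(Mul(2, B), Mul(Rational(1, 2), Pow(B, -1))) = 1)
Y = Rational(-376, 114865) (Y = Mul(Add(1, -377), Pow(Add(-127866, 242731), -1)) = Mul(-376, Pow(114865, -1)) = Mul(-376, Rational(1, 114865)) = Rational(-376, 114865) ≈ -0.0032734)
Pow(Add(Function('p')(269), Y), Rational(1, 2)) = Pow(Add(473, Rational(-376, 114865)), Rational(1, 2)) = Pow(Rational(54330769, 114865), Rational(1, 2)) = Mul(Rational(1, 114865), Pow(6240703781185, Rational(1, 2)))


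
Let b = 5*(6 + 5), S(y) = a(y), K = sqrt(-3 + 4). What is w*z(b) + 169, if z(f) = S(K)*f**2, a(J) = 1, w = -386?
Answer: -1167481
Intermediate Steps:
K = 1 (K = sqrt(1) = 1)
S(y) = 1
b = 55 (b = 5*11 = 55)
z(f) = f**2 (z(f) = 1*f**2 = f**2)
w*z(b) + 169 = -386*55**2 + 169 = -386*3025 + 169 = -1167650 + 169 = -1167481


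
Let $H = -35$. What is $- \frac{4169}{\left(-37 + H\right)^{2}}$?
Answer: $- \frac{4169}{5184} \approx -0.8042$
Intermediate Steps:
$- \frac{4169}{\left(-37 + H\right)^{2}} = - \frac{4169}{\left(-37 - 35\right)^{2}} = - \frac{4169}{\left(-72\right)^{2}} = - \frac{4169}{5184}$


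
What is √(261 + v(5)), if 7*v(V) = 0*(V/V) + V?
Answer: 2*√3206/7 ≈ 16.178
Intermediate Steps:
v(V) = V/7 (v(V) = (0*(V/V) + V)/7 = (0*1 + V)/7 = (0 + V)/7 = V/7)
√(261 + v(5)) = √(261 + (⅐)*5) = √(261 + 5/7) = √(1832/7) = 2*√3206/7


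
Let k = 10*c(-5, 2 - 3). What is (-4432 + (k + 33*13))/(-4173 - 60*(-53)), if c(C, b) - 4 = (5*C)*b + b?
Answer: 1241/331 ≈ 3.7492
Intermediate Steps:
c(C, b) = 4 + b + 5*C*b (c(C, b) = 4 + ((5*C)*b + b) = 4 + (5*C*b + b) = 4 + (b + 5*C*b) = 4 + b + 5*C*b)
k = 280 (k = 10*(4 + (2 - 3) + 5*(-5)*(2 - 3)) = 10*(4 - 1 + 5*(-5)*(-1)) = 10*(4 - 1 + 25) = 10*28 = 280)
(-4432 + (k + 33*13))/(-4173 - 60*(-53)) = (-4432 + (280 + 33*13))/(-4173 - 60*(-53)) = (-4432 + (280 + 429))/(-4173 + 3180) = (-4432 + 709)/(-993) = -3723*(-1/993) = 1241/331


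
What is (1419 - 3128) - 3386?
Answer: -5095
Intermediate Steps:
(1419 - 3128) - 3386 = -1709 - 3386 = -5095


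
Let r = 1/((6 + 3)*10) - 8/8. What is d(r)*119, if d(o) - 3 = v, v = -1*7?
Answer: -476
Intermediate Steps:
r = -89/90 (r = (⅒)/9 - 8*⅛ = (⅑)*(⅒) - 1 = 1/90 - 1 = -89/90 ≈ -0.98889)
v = -7
d(o) = -4 (d(o) = 3 - 7 = -4)
d(r)*119 = -4*119 = -476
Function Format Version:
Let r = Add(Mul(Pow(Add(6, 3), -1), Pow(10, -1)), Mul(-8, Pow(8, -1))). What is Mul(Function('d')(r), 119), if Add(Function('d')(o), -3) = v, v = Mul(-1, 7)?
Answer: -476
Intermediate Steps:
r = Rational(-89, 90) (r = Add(Mul(Pow(9, -1), Rational(1, 10)), Mul(-8, Rational(1, 8))) = Add(Mul(Rational(1, 9), Rational(1, 10)), -1) = Add(Rational(1, 90), -1) = Rational(-89, 90) ≈ -0.98889)
v = -7
Function('d')(o) = -4 (Function('d')(o) = Add(3, -7) = -4)
Mul(Function('d')(r), 119) = Mul(-4, 119) = -476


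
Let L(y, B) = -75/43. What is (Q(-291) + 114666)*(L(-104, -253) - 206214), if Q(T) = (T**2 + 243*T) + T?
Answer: -1138052932011/43 ≈ -2.6466e+10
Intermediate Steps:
Q(T) = T**2 + 244*T
L(y, B) = -75/43 (L(y, B) = -75*1/43 = -75/43)
(Q(-291) + 114666)*(L(-104, -253) - 206214) = (-291*(244 - 291) + 114666)*(-75/43 - 206214) = (-291*(-47) + 114666)*(-8867277/43) = (13677 + 114666)*(-8867277/43) = 128343*(-8867277/43) = -1138052932011/43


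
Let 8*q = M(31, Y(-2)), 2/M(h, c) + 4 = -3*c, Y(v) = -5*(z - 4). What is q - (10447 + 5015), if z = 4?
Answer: -247393/16 ≈ -15462.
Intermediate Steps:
Y(v) = 0 (Y(v) = -5*(4 - 4) = -5*0 = 0)
M(h, c) = 2/(-4 - 3*c)
q = -1/16 (q = (-2/(4 + 3*0))/8 = (-2/(4 + 0))/8 = (-2/4)/8 = (-2*¼)/8 = (⅛)*(-½) = -1/16 ≈ -0.062500)
q - (10447 + 5015) = -1/16 - (10447 + 5015) = -1/16 - 1*15462 = -1/16 - 15462 = -247393/16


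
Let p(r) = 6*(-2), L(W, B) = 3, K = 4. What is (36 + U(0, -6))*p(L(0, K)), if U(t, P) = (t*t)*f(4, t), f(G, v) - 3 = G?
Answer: -432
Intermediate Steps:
f(G, v) = 3 + G
p(r) = -12
U(t, P) = 7*t² (U(t, P) = (t*t)*(3 + 4) = t²*7 = 7*t²)
(36 + U(0, -6))*p(L(0, K)) = (36 + 7*0²)*(-12) = (36 + 7*0)*(-12) = (36 + 0)*(-12) = 36*(-12) = -432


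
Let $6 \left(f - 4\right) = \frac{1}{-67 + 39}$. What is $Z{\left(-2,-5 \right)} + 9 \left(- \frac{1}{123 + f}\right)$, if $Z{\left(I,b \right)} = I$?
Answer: $- \frac{44182}{21335} \approx -2.0709$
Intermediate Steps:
$f = \frac{671}{168}$ ($f = 4 + \frac{1}{6 \left(-67 + 39\right)} = 4 + \frac{1}{6 \left(-28\right)} = 4 + \frac{1}{6} \left(- \frac{1}{28}\right) = 4 - \frac{1}{168} = \frac{671}{168} \approx 3.994$)
$Z{\left(-2,-5 \right)} + 9 \left(- \frac{1}{123 + f}\right) = -2 + 9 \left(- \frac{1}{123 + \frac{671}{168}}\right) = -2 + 9 \left(- \frac{1}{\frac{21335}{168}}\right) = -2 + 9 \left(\left(-1\right) \frac{168}{21335}\right) = -2 + 9 \left(- \frac{168}{21335}\right) = -2 - \frac{1512}{21335} = - \frac{44182}{21335}$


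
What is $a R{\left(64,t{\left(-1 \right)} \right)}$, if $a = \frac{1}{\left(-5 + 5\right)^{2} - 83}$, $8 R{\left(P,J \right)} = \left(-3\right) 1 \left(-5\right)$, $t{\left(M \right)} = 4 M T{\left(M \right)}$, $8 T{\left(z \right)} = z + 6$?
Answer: $- \frac{15}{664} \approx -0.02259$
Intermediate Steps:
$T{\left(z \right)} = \frac{3}{4} + \frac{z}{8}$ ($T{\left(z \right)} = \frac{z + 6}{8} = \frac{6 + z}{8} = \frac{3}{4} + \frac{z}{8}$)
$t{\left(M \right)} = 4 M \left(\frac{3}{4} + \frac{M}{8}\right)$
$R{\left(P,J \right)} = \frac{15}{8}$ ($R{\left(P,J \right)} = \frac{\left(-3\right) 1 \left(-5\right)}{8} = \frac{\left(-3\right) \left(-5\right)}{8} = \frac{1}{8} \cdot 15 = \frac{15}{8}$)
$a = - \frac{1}{83}$ ($a = \frac{1}{0^{2} - 83} = \frac{1}{0 - 83} = \frac{1}{-83} = - \frac{1}{83} \approx -0.012048$)
$a R{\left(64,t{\left(-1 \right)} \right)} = \left(- \frac{1}{83}\right) \frac{15}{8} = - \frac{15}{664}$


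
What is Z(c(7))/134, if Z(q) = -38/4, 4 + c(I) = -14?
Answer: -19/268 ≈ -0.070896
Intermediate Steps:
c(I) = -18 (c(I) = -4 - 14 = -18)
Z(q) = -19/2 (Z(q) = -38*¼ = -19/2)
Z(c(7))/134 = -19/2/134 = -19/2*1/134 = -19/268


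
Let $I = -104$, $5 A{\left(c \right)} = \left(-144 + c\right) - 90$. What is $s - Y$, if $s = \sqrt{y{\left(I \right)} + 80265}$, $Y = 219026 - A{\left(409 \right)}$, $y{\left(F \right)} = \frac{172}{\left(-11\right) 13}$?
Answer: $-218991 + \frac{\sqrt{1641314389}}{143} \approx -2.1871 \cdot 10^{5}$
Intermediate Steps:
$A{\left(c \right)} = - \frac{234}{5} + \frac{c}{5}$ ($A{\left(c \right)} = \frac{\left(-144 + c\right) - 90}{5} = \frac{-234 + c}{5} = - \frac{234}{5} + \frac{c}{5}$)
$y{\left(F \right)} = - \frac{172}{143}$ ($y{\left(F \right)} = \frac{172}{-143} = 172 \left(- \frac{1}{143}\right) = - \frac{172}{143}$)
$Y = 218991$ ($Y = 219026 - \left(- \frac{234}{5} + \frac{1}{5} \cdot 409\right) = 219026 - \left(- \frac{234}{5} + \frac{409}{5}\right) = 219026 - 35 = 218991$)
$s = \frac{\sqrt{1641314389}}{143}$ ($s = \sqrt{- \frac{172}{143} + 80265} = \sqrt{\frac{11477723}{143}} = \frac{\sqrt{1641314389}}{143} \approx 283.31$)
$s - Y = \frac{\sqrt{1641314389}}{143} - 218991 = -218991 + \frac{\sqrt{1641314389}}{143}$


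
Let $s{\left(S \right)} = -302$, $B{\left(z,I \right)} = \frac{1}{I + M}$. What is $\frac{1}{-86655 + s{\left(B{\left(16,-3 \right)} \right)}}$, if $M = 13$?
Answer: $- \frac{1}{86957} \approx -1.15 \cdot 10^{-5}$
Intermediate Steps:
$B{\left(z,I \right)} = \frac{1}{13 + I}$ ($B{\left(z,I \right)} = \frac{1}{I + 13} = \frac{1}{13 + I}$)
$\frac{1}{-86655 + s{\left(B{\left(16,-3 \right)} \right)}} = \frac{1}{-86655 - 302} = \frac{1}{-86957} = - \frac{1}{86957}$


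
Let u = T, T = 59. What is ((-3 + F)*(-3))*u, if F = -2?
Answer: 885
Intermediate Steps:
u = 59
((-3 + F)*(-3))*u = ((-3 - 2)*(-3))*59 = -5*(-3)*59 = 15*59 = 885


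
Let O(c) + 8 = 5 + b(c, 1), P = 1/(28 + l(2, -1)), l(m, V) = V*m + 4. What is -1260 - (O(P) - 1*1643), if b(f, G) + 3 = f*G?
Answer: 11669/30 ≈ 388.97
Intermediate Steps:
b(f, G) = -3 + G*f (b(f, G) = -3 + f*G = -3 + G*f)
l(m, V) = 4 + V*m
P = 1/30 (P = 1/(28 + (4 - 1*2)) = 1/(28 + (4 - 2)) = 1/(28 + 2) = 1/30 ≈ 0.033333)
O(c) = -6 + c (O(c) = -8 + (5 + (-3 + 1*c)) = -8 + (5 + (-3 + c)) = -8 + (2 + c) = -6 + c)
-1260 - (O(P) - 1*1643) = -1260 - ((-6 + 1/30) - 1*1643) = -1260 - (-179/30 - 1643) = -1260 - 1*(-49469/30) = -1260 + 49469/30 = 11669/30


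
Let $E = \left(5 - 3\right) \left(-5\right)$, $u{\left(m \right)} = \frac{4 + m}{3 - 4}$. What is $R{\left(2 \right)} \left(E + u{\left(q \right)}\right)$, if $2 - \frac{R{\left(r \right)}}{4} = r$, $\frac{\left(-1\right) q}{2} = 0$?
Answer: $0$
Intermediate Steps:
$q = 0$ ($q = \left(-2\right) 0 = 0$)
$R{\left(r \right)} = 8 - 4 r$
$u{\left(m \right)} = -4 - m$ ($u{\left(m \right)} = \frac{4 + m}{-1} = \left(4 + m\right) \left(-1\right) = -4 - m$)
$E = -10$ ($E = 2 \left(-5\right) = -10$)
$R{\left(2 \right)} \left(E + u{\left(q \right)}\right) = \left(8 - 8\right) \left(-10 - 4\right) = \left(8 - 8\right) \left(-10 + \left(-4 + 0\right)\right) = 0 \left(-10 - 4\right) = 0 \left(-14\right) = 0$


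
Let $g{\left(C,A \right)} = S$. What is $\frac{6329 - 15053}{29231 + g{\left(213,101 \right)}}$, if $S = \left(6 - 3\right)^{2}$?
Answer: $- \frac{2181}{7310} \approx -0.29836$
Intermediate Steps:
$S = 9$ ($S = 3^{2} = 9$)
$g{\left(C,A \right)} = 9$
$\frac{6329 - 15053}{29231 + g{\left(213,101 \right)}} = \frac{6329 - 15053}{29231 + 9} = - \frac{8724}{29240} = \left(-8724\right) \frac{1}{29240} = - \frac{2181}{7310}$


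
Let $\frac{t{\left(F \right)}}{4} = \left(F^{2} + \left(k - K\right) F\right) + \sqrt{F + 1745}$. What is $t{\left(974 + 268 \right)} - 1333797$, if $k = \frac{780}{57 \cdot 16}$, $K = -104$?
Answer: $\frac{101790219}{19} + 4 \sqrt{2987} \approx 5.3576 \cdot 10^{6}$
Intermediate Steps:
$k = \frac{65}{76}$ ($k = \frac{780}{912} = 780 \cdot \frac{1}{912} = \frac{65}{76} \approx 0.85526$)
$t{\left(F \right)} = 4 F^{2} + 4 \sqrt{1745 + F} + \frac{7969 F}{19}$ ($t{\left(F \right)} = 4 \left(\left(F^{2} + \left(\frac{65}{76} - -104\right) F\right) + \sqrt{F + 1745}\right) = 4 \left(\left(F^{2} + \left(\frac{65}{76} + 104\right) F\right) + \sqrt{1745 + F}\right) = 4 \left(\left(F^{2} + \frac{7969 F}{76}\right) + \sqrt{1745 + F}\right) = 4 \left(F^{2} + \sqrt{1745 + F} + \frac{7969 F}{76}\right) = 4 F^{2} + 4 \sqrt{1745 + F} + \frac{7969 F}{19}$)
$t{\left(974 + 268 \right)} - 1333797 = \left(4 \left(974 + 268\right)^{2} + 4 \sqrt{1745 + \left(974 + 268\right)} + \frac{7969 \left(974 + 268\right)}{19}\right) - 1333797 = \left(4 \cdot 1242^{2} + 4 \sqrt{1745 + 1242} + \frac{7969}{19} \cdot 1242\right) - 1333797 = \left(4 \cdot 1542564 + 4 \sqrt{2987} + \frac{9897498}{19}\right) - 1333797 = \left(6170256 + 4 \sqrt{2987} + \frac{9897498}{19}\right) - 1333797 = \left(\frac{127132362}{19} + 4 \sqrt{2987}\right) - 1333797 = \frac{101790219}{19} + 4 \sqrt{2987}$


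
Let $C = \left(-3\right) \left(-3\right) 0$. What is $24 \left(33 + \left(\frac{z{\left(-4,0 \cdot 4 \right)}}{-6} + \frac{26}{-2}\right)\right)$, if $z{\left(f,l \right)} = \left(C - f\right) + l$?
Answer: $464$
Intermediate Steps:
$C = 0$ ($C = 9 \cdot 0 = 0$)
$z{\left(f,l \right)} = l - f$ ($z{\left(f,l \right)} = \left(0 - f\right) + l = - f + l = l - f$)
$24 \left(33 + \left(\frac{z{\left(-4,0 \cdot 4 \right)}}{-6} + \frac{26}{-2}\right)\right) = 24 \left(33 + \left(\frac{0 \cdot 4 - -4}{-6} + \frac{26}{-2}\right)\right) = 24 \left(33 + \left(\left(0 + 4\right) \left(- \frac{1}{6}\right) + 26 \left(- \frac{1}{2}\right)\right)\right) = 24 \left(33 + \left(4 \left(- \frac{1}{6}\right) - 13\right)\right) = 24 \left(33 - \frac{41}{3}\right) = 24 \cdot \frac{58}{3} = 464$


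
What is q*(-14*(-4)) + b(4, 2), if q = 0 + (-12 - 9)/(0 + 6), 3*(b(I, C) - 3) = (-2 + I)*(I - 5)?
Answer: -581/3 ≈ -193.67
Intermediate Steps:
b(I, C) = 3 + (-5 + I)*(-2 + I)/3 (b(I, C) = 3 + ((-2 + I)*(I - 5))/3 = 3 + ((-2 + I)*(-5 + I))/3 = 3 + ((-5 + I)*(-2 + I))/3 = 3 + (-5 + I)*(-2 + I)/3)
q = -7/2 (q = 0 - 21/6 = 0 - 21*1/6 = 0 - 7/2 = -7/2 ≈ -3.5000)
q*(-14*(-4)) + b(4, 2) = -(-49)*(-4) + (19/3 - 7/3*4 + (1/3)*4**2) = -7/2*56 + (19/3 - 28/3 + (1/3)*16) = -196 + (19/3 - 28/3 + 16/3) = -196 + 7/3 = -581/3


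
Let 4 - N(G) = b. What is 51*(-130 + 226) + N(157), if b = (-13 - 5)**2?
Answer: 4576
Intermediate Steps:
b = 324 (b = (-18)**2 = 324)
N(G) = -320 (N(G) = 4 - 1*324 = 4 - 324 = -320)
51*(-130 + 226) + N(157) = 51*(-130 + 226) - 320 = 51*96 - 320 = 4896 - 320 = 4576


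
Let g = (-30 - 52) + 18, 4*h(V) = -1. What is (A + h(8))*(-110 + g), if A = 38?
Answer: -13137/2 ≈ -6568.5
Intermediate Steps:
h(V) = -1/4 (h(V) = (1/4)*(-1) = -1/4)
g = -64 (g = -82 + 18 = -64)
(A + h(8))*(-110 + g) = (38 - 1/4)*(-110 - 64) = (151/4)*(-174) = -13137/2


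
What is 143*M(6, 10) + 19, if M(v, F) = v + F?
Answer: 2307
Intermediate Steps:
M(v, F) = F + v
143*M(6, 10) + 19 = 143*(10 + 6) + 19 = 143*16 + 19 = 2288 + 19 = 2307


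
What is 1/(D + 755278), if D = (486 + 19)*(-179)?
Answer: 1/664883 ≈ 1.5040e-6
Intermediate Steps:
D = -90395 (D = 505*(-179) = -90395)
1/(D + 755278) = 1/(-90395 + 755278) = 1/664883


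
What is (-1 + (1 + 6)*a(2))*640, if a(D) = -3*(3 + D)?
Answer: -67840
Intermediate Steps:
a(D) = -9 - 3*D
(-1 + (1 + 6)*a(2))*640 = (-1 + (1 + 6)*(-9 - 3*2))*640 = (-1 + 7*(-9 - 6))*640 = (-1 + 7*(-15))*640 = (-1 - 105)*640 = -106*640 = -67840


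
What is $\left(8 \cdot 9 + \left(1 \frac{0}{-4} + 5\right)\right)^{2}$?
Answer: $5929$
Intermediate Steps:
$\left(8 \cdot 9 + \left(1 \frac{0}{-4} + 5\right)\right)^{2} = \left(72 + \left(1 \cdot 0 \left(- \frac{1}{4}\right) + 5\right)\right)^{2} = \left(72 + \left(1 \cdot 0 + 5\right)\right)^{2} = \left(72 + \left(0 + 5\right)\right)^{2} = \left(72 + 5\right)^{2} = 77^{2} = 5929$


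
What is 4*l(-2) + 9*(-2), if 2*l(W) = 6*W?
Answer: -42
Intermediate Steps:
l(W) = 3*W (l(W) = (6*W)/2 = 3*W)
4*l(-2) + 9*(-2) = 4*(3*(-2)) + 9*(-2) = 4*(-6) - 18 = -24 - 18 = -42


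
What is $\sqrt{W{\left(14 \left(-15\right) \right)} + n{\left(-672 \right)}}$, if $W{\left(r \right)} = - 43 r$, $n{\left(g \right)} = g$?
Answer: $\sqrt{8358} \approx 91.422$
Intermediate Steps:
$\sqrt{W{\left(14 \left(-15\right) \right)} + n{\left(-672 \right)}} = \sqrt{- 43 \cdot 14 \left(-15\right) - 672} = \sqrt{\left(-43\right) \left(-210\right) - 672} = \sqrt{9030 - 672} = \sqrt{8358}$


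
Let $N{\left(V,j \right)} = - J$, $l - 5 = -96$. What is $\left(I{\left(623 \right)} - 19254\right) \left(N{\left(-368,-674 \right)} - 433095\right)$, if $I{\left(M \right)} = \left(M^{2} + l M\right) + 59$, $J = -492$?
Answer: $-135076393323$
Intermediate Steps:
$l = -91$ ($l = 5 - 96 = -91$)
$I{\left(M \right)} = 59 + M^{2} - 91 M$ ($I{\left(M \right)} = \left(M^{2} - 91 M\right) + 59 = 59 + M^{2} - 91 M$)
$N{\left(V,j \right)} = 492$ ($N{\left(V,j \right)} = \left(-1\right) \left(-492\right) = 492$)
$\left(I{\left(623 \right)} - 19254\right) \left(N{\left(-368,-674 \right)} - 433095\right) = \left(\left(59 + 623^{2} - 56693\right) - 19254\right) \left(492 - 433095\right) = \left(\left(59 + 388129 - 56693\right) - 19254\right) \left(-432603\right) = \left(331495 - 19254\right) \left(-432603\right) = 312241 \left(-432603\right) = -135076393323$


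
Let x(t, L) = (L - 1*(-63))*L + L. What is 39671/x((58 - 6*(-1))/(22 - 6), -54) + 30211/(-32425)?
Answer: -260529223/3501900 ≈ -74.396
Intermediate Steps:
x(t, L) = L + L*(63 + L) (x(t, L) = (L + 63)*L + L = (63 + L)*L + L = L*(63 + L) + L = L + L*(63 + L))
39671/x((58 - 6*(-1))/(22 - 6), -54) + 30211/(-32425) = 39671/((-54*(64 - 54))) + 30211/(-32425) = 39671/((-54*10)) + 30211*(-1/32425) = 39671/(-540) - 30211/32425 = 39671*(-1/540) - 30211/32425 = -39671/540 - 30211/32425 = -260529223/3501900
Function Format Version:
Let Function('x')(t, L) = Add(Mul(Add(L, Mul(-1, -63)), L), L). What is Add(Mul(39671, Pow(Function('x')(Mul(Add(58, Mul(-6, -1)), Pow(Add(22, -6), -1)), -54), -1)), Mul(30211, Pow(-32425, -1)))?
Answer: Rational(-260529223, 3501900) ≈ -74.396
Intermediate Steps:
Function('x')(t, L) = Add(L, Mul(L, Add(63, L))) (Function('x')(t, L) = Add(Mul(Add(L, 63), L), L) = Add(Mul(Add(63, L), L), L) = Add(Mul(L, Add(63, L)), L) = Add(L, Mul(L, Add(63, L))))
Add(Mul(39671, Pow(Function('x')(Mul(Add(58, Mul(-6, -1)), Pow(Add(22, -6), -1)), -54), -1)), Mul(30211, Pow(-32425, -1))) = Add(Mul(39671, Pow(Mul(-54, Add(64, -54)), -1)), Mul(30211, Pow(-32425, -1))) = Add(Mul(39671, Pow(Mul(-54, 10), -1)), Mul(30211, Rational(-1, 32425))) = Add(Mul(39671, Pow(-540, -1)), Rational(-30211, 32425)) = Add(Mul(39671, Rational(-1, 540)), Rational(-30211, 32425)) = Add(Rational(-39671, 540), Rational(-30211, 32425)) = Rational(-260529223, 3501900)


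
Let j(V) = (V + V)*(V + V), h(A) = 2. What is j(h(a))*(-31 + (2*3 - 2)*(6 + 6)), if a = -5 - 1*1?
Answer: 272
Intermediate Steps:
a = -6 (a = -5 - 1 = -6)
j(V) = 4*V**2 (j(V) = (2*V)*(2*V) = 4*V**2)
j(h(a))*(-31 + (2*3 - 2)*(6 + 6)) = (4*2**2)*(-31 + (2*3 - 2)*(6 + 6)) = (4*4)*(-31 + (6 - 2)*12) = 16*(-31 + 4*12) = 16*(-31 + 48) = 16*17 = 272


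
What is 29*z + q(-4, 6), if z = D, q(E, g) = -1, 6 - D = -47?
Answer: 1536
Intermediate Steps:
D = 53 (D = 6 - 1*(-47) = 6 + 47 = 53)
z = 53
29*z + q(-4, 6) = 29*53 - 1 = 1537 - 1 = 1536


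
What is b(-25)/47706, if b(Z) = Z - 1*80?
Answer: -35/15902 ≈ -0.0022010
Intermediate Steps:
b(Z) = -80 + Z (b(Z) = Z - 80 = -80 + Z)
b(-25)/47706 = (-80 - 25)/47706 = -105*1/47706 = -35/15902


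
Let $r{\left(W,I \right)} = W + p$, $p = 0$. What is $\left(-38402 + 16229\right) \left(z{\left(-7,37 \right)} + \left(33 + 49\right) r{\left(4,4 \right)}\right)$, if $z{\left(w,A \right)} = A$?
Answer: $-8093145$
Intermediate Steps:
$r{\left(W,I \right)} = W$ ($r{\left(W,I \right)} = W + 0 = W$)
$\left(-38402 + 16229\right) \left(z{\left(-7,37 \right)} + \left(33 + 49\right) r{\left(4,4 \right)}\right) = \left(-38402 + 16229\right) \left(37 + \left(33 + 49\right) 4\right) = - 22173 \left(37 + 82 \cdot 4\right) = - 22173 \left(37 + 328\right) = \left(-22173\right) 365 = -8093145$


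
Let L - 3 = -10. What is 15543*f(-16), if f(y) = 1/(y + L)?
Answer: -15543/23 ≈ -675.78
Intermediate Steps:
L = -7 (L = 3 - 10 = -7)
f(y) = 1/(-7 + y) (f(y) = 1/(y - 7) = 1/(-7 + y))
15543*f(-16) = 15543/(-7 - 16) = 15543/(-23) = 15543*(-1/23) = -15543/23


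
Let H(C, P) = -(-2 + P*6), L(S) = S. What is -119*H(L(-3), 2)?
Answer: 1190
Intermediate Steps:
H(C, P) = 2 - 6*P (H(C, P) = -(-2 + 6*P) = 2 - 6*P)
-119*H(L(-3), 2) = -119*(2 - 6*2) = -119*(2 - 12) = -119*(-10) = 1190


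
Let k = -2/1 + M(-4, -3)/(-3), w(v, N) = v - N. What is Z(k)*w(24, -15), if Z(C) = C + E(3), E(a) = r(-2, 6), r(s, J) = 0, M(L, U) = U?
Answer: -39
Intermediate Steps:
k = -1 (k = -2/1 - 3/(-3) = -2*1 - 3*(-⅓) = -2 + 1 = -1)
E(a) = 0
Z(C) = C (Z(C) = C + 0 = C)
Z(k)*w(24, -15) = -(24 - 1*(-15)) = -(24 + 15) = -1*39 = -39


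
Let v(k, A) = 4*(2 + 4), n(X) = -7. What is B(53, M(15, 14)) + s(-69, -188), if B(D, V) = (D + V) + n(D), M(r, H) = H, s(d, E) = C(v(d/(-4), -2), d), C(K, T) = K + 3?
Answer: 87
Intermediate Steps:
v(k, A) = 24 (v(k, A) = 4*6 = 24)
C(K, T) = 3 + K
s(d, E) = 27 (s(d, E) = 3 + 24 = 27)
B(D, V) = -7 + D + V (B(D, V) = (D + V) - 7 = -7 + D + V)
B(53, M(15, 14)) + s(-69, -188) = (-7 + 53 + 14) + 27 = 60 + 27 = 87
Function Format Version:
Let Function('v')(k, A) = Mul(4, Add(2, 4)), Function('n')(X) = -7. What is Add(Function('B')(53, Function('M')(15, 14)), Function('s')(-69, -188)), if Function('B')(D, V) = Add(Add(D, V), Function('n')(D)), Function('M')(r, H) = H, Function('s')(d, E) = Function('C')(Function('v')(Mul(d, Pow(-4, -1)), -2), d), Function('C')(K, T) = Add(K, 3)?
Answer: 87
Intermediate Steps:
Function('v')(k, A) = 24 (Function('v')(k, A) = Mul(4, 6) = 24)
Function('C')(K, T) = Add(3, K)
Function('s')(d, E) = 27 (Function('s')(d, E) = Add(3, 24) = 27)
Function('B')(D, V) = Add(-7, D, V) (Function('B')(D, V) = Add(Add(D, V), -7) = Add(-7, D, V))
Add(Function('B')(53, Function('M')(15, 14)), Function('s')(-69, -188)) = Add(Add(-7, 53, 14), 27) = Add(60, 27) = 87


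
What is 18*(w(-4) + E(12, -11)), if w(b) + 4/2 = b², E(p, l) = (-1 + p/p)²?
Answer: 252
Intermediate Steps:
E(p, l) = 0 (E(p, l) = (-1 + 1)² = 0² = 0)
w(b) = -2 + b²
18*(w(-4) + E(12, -11)) = 18*((-2 + (-4)²) + 0) = 18*((-2 + 16) + 0) = 18*(14 + 0) = 18*14 = 252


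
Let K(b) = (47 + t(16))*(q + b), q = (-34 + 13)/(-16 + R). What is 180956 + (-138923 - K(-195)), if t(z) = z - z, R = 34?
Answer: 307517/6 ≈ 51253.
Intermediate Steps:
t(z) = 0
q = -7/6 (q = (-34 + 13)/(-16 + 34) = -21/18 = -21*1/18 = -7/6 ≈ -1.1667)
K(b) = -329/6 + 47*b (K(b) = (47 + 0)*(-7/6 + b) = 47*(-7/6 + b) = -329/6 + 47*b)
180956 + (-138923 - K(-195)) = 180956 + (-138923 - (-329/6 + 47*(-195))) = 180956 + (-138923 - (-329/6 - 9165)) = 180956 + (-138923 - 1*(-55319/6)) = 180956 + (-138923 + 55319/6) = 180956 - 778219/6 = 307517/6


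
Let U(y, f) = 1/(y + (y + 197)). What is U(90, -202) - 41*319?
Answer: -4930782/377 ≈ -13079.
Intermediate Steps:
U(y, f) = 1/(197 + 2*y) (U(y, f) = 1/(y + (197 + y)) = 1/(197 + 2*y))
U(90, -202) - 41*319 = 1/(197 + 2*90) - 41*319 = 1/(197 + 180) - 13079 = 1/377 - 13079 = -4930782/377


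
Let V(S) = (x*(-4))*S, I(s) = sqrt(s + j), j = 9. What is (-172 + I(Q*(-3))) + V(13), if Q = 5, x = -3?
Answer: -16 + I*sqrt(6) ≈ -16.0 + 2.4495*I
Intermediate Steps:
I(s) = sqrt(9 + s) (I(s) = sqrt(s + 9) = sqrt(9 + s))
V(S) = 12*S (V(S) = (-3*(-4))*S = 12*S)
(-172 + I(Q*(-3))) + V(13) = (-172 + sqrt(9 + 5*(-3))) + 12*13 = (-172 + sqrt(9 - 15)) + 156 = (-172 + sqrt(-6)) + 156 = (-172 + I*sqrt(6)) + 156 = -16 + I*sqrt(6)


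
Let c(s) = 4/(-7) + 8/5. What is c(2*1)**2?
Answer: 1296/1225 ≈ 1.0580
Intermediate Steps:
c(s) = 36/35 (c(s) = 4*(-1/7) + 8*(1/5) = -4/7 + 8/5 = 36/35)
c(2*1)**2 = (36/35)**2 = 1296/1225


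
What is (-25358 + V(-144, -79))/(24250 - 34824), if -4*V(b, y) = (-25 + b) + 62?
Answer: 101325/42296 ≈ 2.3956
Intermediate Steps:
V(b, y) = -37/4 - b/4 (V(b, y) = -((-25 + b) + 62)/4 = -(37 + b)/4 = -37/4 - b/4)
(-25358 + V(-144, -79))/(24250 - 34824) = (-25358 + (-37/4 - ¼*(-144)))/(24250 - 34824) = (-25358 + (-37/4 + 36))/(-10574) = (-25358 + 107/4)*(-1/10574) = -101325/4*(-1/10574) = 101325/42296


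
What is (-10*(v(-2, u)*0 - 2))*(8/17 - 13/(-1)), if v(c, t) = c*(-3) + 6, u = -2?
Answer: 4580/17 ≈ 269.41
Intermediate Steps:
v(c, t) = 6 - 3*c (v(c, t) = -3*c + 6 = 6 - 3*c)
(-10*(v(-2, u)*0 - 2))*(8/17 - 13/(-1)) = (-10*((6 - 3*(-2))*0 - 2))*(8/17 - 13/(-1)) = (-10*((6 + 6)*0 - 2))*(8*(1/17) - 13*(-1)) = (-10*(12*0 - 2))*(8/17 + 13) = -10*(0 - 2)*(229/17) = -10*(-2)*(229/17) = 20*(229/17) = 4580/17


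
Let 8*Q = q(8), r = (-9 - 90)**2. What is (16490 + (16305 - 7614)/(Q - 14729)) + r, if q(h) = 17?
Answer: 3097404637/117815 ≈ 26290.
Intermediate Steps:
r = 9801 (r = (-99)**2 = 9801)
Q = 17/8 (Q = (1/8)*17 = 17/8 ≈ 2.1250)
(16490 + (16305 - 7614)/(Q - 14729)) + r = (16490 + (16305 - 7614)/(17/8 - 14729)) + 9801 = (16490 + 8691/(-117815/8)) + 9801 = (16490 + 8691*(-8/117815)) + 9801 = (16490 - 69528/117815) + 9801 = 1942699822/117815 + 9801 = 3097404637/117815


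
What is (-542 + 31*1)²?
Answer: 261121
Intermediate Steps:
(-542 + 31*1)² = (-542 + 31)² = (-511)² = 261121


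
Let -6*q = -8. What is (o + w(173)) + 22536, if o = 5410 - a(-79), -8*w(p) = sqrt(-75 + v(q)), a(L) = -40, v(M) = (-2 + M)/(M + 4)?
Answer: 27986 - I*sqrt(1202)/32 ≈ 27986.0 - 1.0834*I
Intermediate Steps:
q = 4/3 (q = -1/6*(-8) = 4/3 ≈ 1.3333)
v(M) = (-2 + M)/(4 + M)
w(p) = -I*sqrt(1202)/32 (w(p) = -sqrt(-75 + (-2 + 4/3)/(4 + 4/3))/8 = -sqrt(-75 - 2/3/(16/3))/8 = -sqrt(-75 + (3/16)*(-2/3))/8 = -sqrt(-75 - 1/8)/8 = -I*sqrt(1202)/32)
o = 5450 (o = 5410 - 1*(-40) = 5410 + 40 = 5450)
(o + w(173)) + 22536 = (5450 - I*sqrt(1202)/32) + 22536 = 27986 - I*sqrt(1202)/32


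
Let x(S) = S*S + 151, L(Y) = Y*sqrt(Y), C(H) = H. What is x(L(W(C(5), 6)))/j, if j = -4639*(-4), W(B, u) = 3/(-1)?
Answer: 31/4639 ≈ 0.0066825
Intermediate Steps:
W(B, u) = -3 (W(B, u) = 3*(-1) = -3)
j = 18556
L(Y) = Y**(3/2)
x(S) = 151 + S**2 (x(S) = S**2 + 151 = 151 + S**2)
x(L(W(C(5), 6)))/j = (151 + ((-3)**(3/2))**2)/18556 = (151 + (-3*I*sqrt(3))**2)*(1/18556) = (151 - 27)*(1/18556) = 124*(1/18556) = 31/4639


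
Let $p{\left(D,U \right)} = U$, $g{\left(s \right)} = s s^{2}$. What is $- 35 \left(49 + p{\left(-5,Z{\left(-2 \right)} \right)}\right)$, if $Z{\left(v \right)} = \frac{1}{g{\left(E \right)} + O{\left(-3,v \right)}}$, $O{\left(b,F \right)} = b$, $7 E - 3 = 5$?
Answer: $- \frac{874650}{517} \approx -1691.8$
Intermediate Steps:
$E = \frac{8}{7}$ ($E = \frac{3}{7} + \frac{1}{7} \cdot 5 = \frac{3}{7} + \frac{5}{7} = \frac{8}{7} \approx 1.1429$)
$g{\left(s \right)} = s^{3}$
$Z{\left(v \right)} = - \frac{343}{517}$ ($Z{\left(v \right)} = \frac{1}{\left(\frac{8}{7}\right)^{3} - 3} = \frac{1}{\frac{512}{343} - 3} = \frac{1}{- \frac{517}{343}} = - \frac{343}{517}$)
$- 35 \left(49 + p{\left(-5,Z{\left(-2 \right)} \right)}\right) = - 35 \left(49 - \frac{343}{517}\right) = \left(-35\right) \frac{24990}{517} = - \frac{874650}{517}$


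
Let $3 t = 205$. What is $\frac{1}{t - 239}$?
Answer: $- \frac{3}{512} \approx -0.0058594$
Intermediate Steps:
$t = \frac{205}{3}$ ($t = \frac{1}{3} \cdot 205 = \frac{205}{3} \approx 68.333$)
$\frac{1}{t - 239} = \frac{1}{\frac{205}{3} - 239} = \frac{1}{- \frac{512}{3}} = - \frac{3}{512}$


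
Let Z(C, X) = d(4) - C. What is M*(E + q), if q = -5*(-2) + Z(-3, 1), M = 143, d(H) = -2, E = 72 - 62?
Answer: 3003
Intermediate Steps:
E = 10
Z(C, X) = -2 - C
q = 11 (q = -5*(-2) + (-2 - 1*(-3)) = 10 + (-2 + 3) = 10 + 1 = 11)
M*(E + q) = 143*(10 + 11) = 143*21 = 3003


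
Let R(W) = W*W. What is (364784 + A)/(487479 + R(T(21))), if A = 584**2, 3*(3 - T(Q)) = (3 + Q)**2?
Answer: 2941/2180 ≈ 1.3491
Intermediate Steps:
T(Q) = 3 - (3 + Q)**2/3
R(W) = W**2
A = 341056
(364784 + A)/(487479 + R(T(21))) = (364784 + 341056)/(487479 + (3 - (3 + 21)**2/3)**2) = 705840/(487479 + (3 - 1/3*24**2)**2) = 705840/(487479 + (3 - 1/3*576)**2) = 705840/(487479 + (3 - 192)**2) = 705840/(487479 + (-189)**2) = 705840/(487479 + 35721) = 705840/523200 = 705840*(1/523200) = 2941/2180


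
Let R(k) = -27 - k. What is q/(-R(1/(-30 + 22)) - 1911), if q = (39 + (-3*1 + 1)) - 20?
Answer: -136/15073 ≈ -0.0090228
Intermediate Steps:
q = 17 (q = (39 + (-3 + 1)) - 20 = (39 - 2) - 20 = 37 - 20 = 17)
q/(-R(1/(-30 + 22)) - 1911) = 17/(-(-27 - 1/(-30 + 22)) - 1911) = 17/(-(-27 - 1/(-8)) - 1911) = 17/(-(-27 - 1*(-⅛)) - 1911) = 17/(-(-27 + ⅛) - 1911) = 17/(-1*(-215/8) - 1911) = 17/(215/8 - 1911) = 17/(-15073/8) = 17*(-8/15073) = -136/15073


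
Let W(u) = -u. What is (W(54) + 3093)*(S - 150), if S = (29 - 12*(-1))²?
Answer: 4652709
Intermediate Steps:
S = 1681 (S = (29 + 12)² = 41² = 1681)
(W(54) + 3093)*(S - 150) = (-1*54 + 3093)*(1681 - 150) = (-54 + 3093)*1531 = 3039*1531 = 4652709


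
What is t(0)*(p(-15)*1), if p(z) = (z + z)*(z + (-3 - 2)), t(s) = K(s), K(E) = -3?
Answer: -1800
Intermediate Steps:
t(s) = -3
p(z) = 2*z*(-5 + z) (p(z) = (2*z)*(z - 5) = (2*z)*(-5 + z) = 2*z*(-5 + z))
t(0)*(p(-15)*1) = -3*2*(-15)*(-5 - 15) = -3*2*(-15)*(-20) = -1800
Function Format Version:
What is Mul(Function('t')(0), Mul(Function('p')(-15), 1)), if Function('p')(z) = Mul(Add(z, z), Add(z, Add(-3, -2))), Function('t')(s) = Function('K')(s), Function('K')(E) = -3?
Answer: -1800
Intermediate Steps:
Function('t')(s) = -3
Function('p')(z) = Mul(2, z, Add(-5, z)) (Function('p')(z) = Mul(Mul(2, z), Add(z, -5)) = Mul(Mul(2, z), Add(-5, z)) = Mul(2, z, Add(-5, z)))
Mul(Function('t')(0), Mul(Function('p')(-15), 1)) = Mul(-3, Mul(Mul(2, -15, Add(-5, -15)), 1)) = Mul(-3, Mul(Mul(2, -15, -20), 1)) = Mul(-3, Mul(600, 1)) = Mul(-3, 600) = -1800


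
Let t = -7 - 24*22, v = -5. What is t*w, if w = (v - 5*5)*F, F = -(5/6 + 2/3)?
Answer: -24075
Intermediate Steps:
F = -3/2 (F = -(5*(1/6) + 2*(1/3)) = -(5/6 + 2/3) = -1*3/2 = -3/2 ≈ -1.5000)
w = 45 (w = (-5 - 5*5)*(-3/2) = (-5 - 25)*(-3/2) = -30*(-3/2) = 45)
t = -535 (t = -7 - 528 = -535)
t*w = -535*45 = -24075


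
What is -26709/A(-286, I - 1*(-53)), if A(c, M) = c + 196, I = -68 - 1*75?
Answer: 8903/30 ≈ 296.77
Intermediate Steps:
I = -143 (I = -68 - 75 = -143)
A(c, M) = 196 + c
-26709/A(-286, I - 1*(-53)) = -26709/(196 - 286) = -26709/(-90) = -26709*(-1/90) = 8903/30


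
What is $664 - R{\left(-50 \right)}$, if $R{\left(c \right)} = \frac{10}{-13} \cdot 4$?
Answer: $\frac{8672}{13} \approx 667.08$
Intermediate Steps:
$R{\left(c \right)} = - \frac{40}{13}$ ($R{\left(c \right)} = 10 \left(- \frac{1}{13}\right) 4 = \left(- \frac{10}{13}\right) 4 = - \frac{40}{13}$)
$664 - R{\left(-50 \right)} = 664 - - \frac{40}{13} = 664 + \frac{40}{13} = \frac{8672}{13}$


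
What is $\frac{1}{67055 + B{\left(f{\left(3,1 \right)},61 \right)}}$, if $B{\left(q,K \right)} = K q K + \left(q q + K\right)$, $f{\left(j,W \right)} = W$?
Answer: $\frac{1}{70838} \approx 1.4117 \cdot 10^{-5}$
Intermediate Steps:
$B{\left(q,K \right)} = K + q^{2} + q K^{2}$ ($B{\left(q,K \right)} = q K^{2} + \left(q^{2} + K\right) = q K^{2} + \left(K + q^{2}\right) = K + q^{2} + q K^{2}$)
$\frac{1}{67055 + B{\left(f{\left(3,1 \right)},61 \right)}} = \frac{1}{67055 + \left(61 + 1^{2} + 1 \cdot 61^{2}\right)} = \frac{1}{67055 + \left(61 + 1 + 1 \cdot 3721\right)} = \frac{1}{67055 + \left(61 + 1 + 3721\right)} = \frac{1}{67055 + 3783} = \frac{1}{70838}$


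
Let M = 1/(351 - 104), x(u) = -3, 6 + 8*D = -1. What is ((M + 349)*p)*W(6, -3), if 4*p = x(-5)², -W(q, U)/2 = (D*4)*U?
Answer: -4073139/247 ≈ -16490.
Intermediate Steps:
D = -7/8 (D = -¾ + (⅛)*(-1) = -¾ - ⅛ = -7/8 ≈ -0.87500)
W(q, U) = 7*U (W(q, U) = -2*(-7/8*4)*U = -(-7)*U = 7*U)
p = 9/4 (p = (¼)*(-3)² = (¼)*9 = 9/4 ≈ 2.2500)
M = 1/247 ≈ 0.0040486
((M + 349)*p)*W(6, -3) = ((1/247 + 349)*(9/4))*(7*(-3)) = ((86204/247)*(9/4))*(-21) = (193959/247)*(-21) = -4073139/247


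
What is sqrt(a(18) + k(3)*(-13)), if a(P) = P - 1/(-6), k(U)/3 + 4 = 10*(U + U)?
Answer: I*sqrt(77970)/6 ≈ 46.539*I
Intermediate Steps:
k(U) = -12 + 60*U (k(U) = -12 + 3*(10*(U + U)) = -12 + 3*(10*(2*U)) = -12 + 3*(20*U) = -12 + 60*U)
a(P) = 1/6 + P (a(P) = P - 1*(-1/6) = P + 1/6 = 1/6 + P)
sqrt(a(18) + k(3)*(-13)) = sqrt((1/6 + 18) + (-12 + 60*3)*(-13)) = sqrt(109/6 + (-12 + 180)*(-13)) = sqrt(109/6 + 168*(-13)) = sqrt(109/6 - 2184) = sqrt(-12995/6) = I*sqrt(77970)/6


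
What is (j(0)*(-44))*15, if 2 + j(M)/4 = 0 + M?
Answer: 5280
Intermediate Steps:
j(M) = -8 + 4*M (j(M) = -8 + 4*(0 + M) = -8 + 4*M)
(j(0)*(-44))*15 = ((-8 + 4*0)*(-44))*15 = ((-8 + 0)*(-44))*15 = -8*(-44)*15 = 352*15 = 5280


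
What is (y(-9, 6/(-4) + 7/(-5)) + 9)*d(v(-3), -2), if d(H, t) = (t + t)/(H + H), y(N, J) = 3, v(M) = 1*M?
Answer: 8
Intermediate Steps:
v(M) = M
d(H, t) = t/H (d(H, t) = (2*t)/((2*H)) = (2*t)*(1/(2*H)) = t/H)
(y(-9, 6/(-4) + 7/(-5)) + 9)*d(v(-3), -2) = (3 + 9)*(-2/(-3)) = 12*(-2*(-⅓)) = 12*(⅔) = 8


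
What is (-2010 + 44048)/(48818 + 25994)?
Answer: 21019/37406 ≈ 0.56192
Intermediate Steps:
(-2010 + 44048)/(48818 + 25994) = 42038/74812 = 42038*(1/74812) = 21019/37406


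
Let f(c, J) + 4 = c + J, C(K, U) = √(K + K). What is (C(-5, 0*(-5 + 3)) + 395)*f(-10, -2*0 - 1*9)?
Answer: -9085 - 23*I*√10 ≈ -9085.0 - 72.732*I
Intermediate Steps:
C(K, U) = √2*√K (C(K, U) = √(2*K) = √2*√K)
f(c, J) = -4 + J + c (f(c, J) = -4 + (c + J) = -4 + (J + c) = -4 + J + c)
(C(-5, 0*(-5 + 3)) + 395)*f(-10, -2*0 - 1*9) = (√2*√(-5) + 395)*(-4 + (-2*0 - 1*9) - 10) = (√2*(I*√5) + 395)*(-4 + (0 - 9) - 10) = (I*√10 + 395)*(-4 - 9 - 10) = (395 + I*√10)*(-23) = -9085 - 23*I*√10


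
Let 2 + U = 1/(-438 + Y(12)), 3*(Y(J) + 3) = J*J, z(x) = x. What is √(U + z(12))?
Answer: √1544097/393 ≈ 3.1619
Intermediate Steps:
Y(J) = -3 + J²/3 (Y(J) = -3 + (J*J)/3 = -3 + J²/3)
U = -787/393 (U = -2 + 1/(-438 + (-3 + (⅓)*12²)) = -2 + 1/(-438 + (-3 + (⅓)*144)) = -2 + 1/(-438 + (-3 + 48)) = -2 + 1/(-438 + 45) = -2 + 1/(-393) = -2 - 1/393 = -787/393 ≈ -2.0025)
√(U + z(12)) = √(-787/393 + 12) = √(3929/393) = √1544097/393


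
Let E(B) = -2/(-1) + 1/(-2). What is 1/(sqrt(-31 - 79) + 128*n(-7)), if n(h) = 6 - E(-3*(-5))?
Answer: 288/165943 - I*sqrt(110)/331886 ≈ 0.0017355 - 3.1601e-5*I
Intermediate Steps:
E(B) = 3/2 (E(B) = -2*(-1) + 1*(-1/2) = 2 - 1/2 = 3/2)
n(h) = 9/2 (n(h) = 6 - 1*3/2 = 6 - 3/2 = 9/2)
1/(sqrt(-31 - 79) + 128*n(-7)) = 1/(sqrt(-31 - 79) + 128*(9/2)) = 1/(sqrt(-110) + 576) = 1/(I*sqrt(110) + 576) = 1/(576 + I*sqrt(110))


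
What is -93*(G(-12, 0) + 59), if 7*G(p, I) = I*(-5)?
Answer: -5487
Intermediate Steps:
G(p, I) = -5*I/7 (G(p, I) = (I*(-5))/7 = (-5*I)/7 = -5*I/7)
-93*(G(-12, 0) + 59) = -93*(-5/7*0 + 59) = -93*(0 + 59) = -93*59 = -5487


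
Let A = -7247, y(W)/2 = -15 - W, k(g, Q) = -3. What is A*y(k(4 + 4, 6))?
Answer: 173928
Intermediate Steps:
y(W) = -30 - 2*W (y(W) = 2*(-15 - W) = -30 - 2*W)
A*y(k(4 + 4, 6)) = -7247*(-30 - 2*(-3)) = -7247*(-30 + 6) = -7247*(-24) = 173928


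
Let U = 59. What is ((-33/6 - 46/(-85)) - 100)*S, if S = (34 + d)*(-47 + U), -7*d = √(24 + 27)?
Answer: -214116/5 + 15294*√51/85 ≈ -41538.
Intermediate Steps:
d = -√51/7 (d = -√(24 + 27)/7 = -√51/7 ≈ -1.0202)
S = 408 - 12*√51/7 (S = (34 - √51/7)*(-47 + 59) = (34 - √51/7)*12 = 408 - 12*√51/7 ≈ 395.76)
((-33/6 - 46/(-85)) - 100)*S = ((-33/6 - 46/(-85)) - 100)*(408 - 12*√51/7) = ((-33*⅙ - 46*(-1/85)) - 100)*(408 - 12*√51/7) = ((-11/2 + 46/85) - 100)*(408 - 12*√51/7) = (-843/170 - 100)*(408 - 12*√51/7) = -17843*(408 - 12*√51/7)/170 = -214116/5 + 15294*√51/85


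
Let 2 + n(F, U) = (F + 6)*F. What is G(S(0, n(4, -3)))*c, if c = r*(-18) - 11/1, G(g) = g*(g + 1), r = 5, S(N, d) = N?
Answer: 0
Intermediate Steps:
n(F, U) = -2 + F*(6 + F) (n(F, U) = -2 + (F + 6)*F = -2 + (6 + F)*F = -2 + F*(6 + F))
G(g) = g*(1 + g)
c = -101 (c = 5*(-18) - 11/1 = -90 - 11*1 = -90 - 11 = -101)
G(S(0, n(4, -3)))*c = (0*(1 + 0))*(-101) = (0*1)*(-101) = 0*(-101) = 0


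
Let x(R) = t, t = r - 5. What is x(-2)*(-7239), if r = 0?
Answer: 36195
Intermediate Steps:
t = -5 (t = 0 - 5 = -5)
x(R) = -5
x(-2)*(-7239) = -5*(-7239) = 36195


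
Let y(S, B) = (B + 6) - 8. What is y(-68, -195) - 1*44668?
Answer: -44865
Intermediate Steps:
y(S, B) = -2 + B (y(S, B) = (6 + B) - 8 = -2 + B)
y(-68, -195) - 1*44668 = (-2 - 195) - 1*44668 = -197 - 44668 = -44865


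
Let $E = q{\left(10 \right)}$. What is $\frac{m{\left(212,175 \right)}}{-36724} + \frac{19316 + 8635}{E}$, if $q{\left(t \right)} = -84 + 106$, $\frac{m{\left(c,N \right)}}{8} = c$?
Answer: $\frac{23328073}{18362} \approx 1270.5$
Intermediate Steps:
$m{\left(c,N \right)} = 8 c$
$q{\left(t \right)} = 22$
$E = 22$
$\frac{m{\left(212,175 \right)}}{-36724} + \frac{19316 + 8635}{E} = \frac{8 \cdot 212}{-36724} + \frac{19316 + 8635}{22} = 1696 \left(- \frac{1}{36724}\right) + 27951 \cdot \frac{1}{22} = - \frac{424}{9181} + \frac{2541}{2} = \frac{23328073}{18362}$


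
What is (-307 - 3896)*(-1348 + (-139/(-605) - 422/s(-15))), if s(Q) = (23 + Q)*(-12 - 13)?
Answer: 68435301267/12100 ≈ 5.6558e+6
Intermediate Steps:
s(Q) = -575 - 25*Q (s(Q) = (23 + Q)*(-25) = -575 - 25*Q)
(-307 - 3896)*(-1348 + (-139/(-605) - 422/s(-15))) = (-307 - 3896)*(-1348 + (-139/(-605) - 422/(-575 - 25*(-15)))) = -4203*(-1348 + (-139*(-1/605) - 422/(-575 + 375))) = -4203*(-1348 + (139/605 - 422/(-200))) = -4203*(-1348 + (139/605 - 422*(-1/200))) = -4203*(-1348 + (139/605 + 211/100)) = -4203*(-1348 + 28311/12100) = -4203*(-16282489/12100) = 68435301267/12100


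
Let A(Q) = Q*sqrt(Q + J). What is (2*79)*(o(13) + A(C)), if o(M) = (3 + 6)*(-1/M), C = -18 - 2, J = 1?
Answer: -1422/13 - 3160*I*sqrt(19) ≈ -109.38 - 13774.0*I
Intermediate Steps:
C = -20
o(M) = -9/M (o(M) = 9*(-1/M) = -9/M)
A(Q) = Q*sqrt(1 + Q) (A(Q) = Q*sqrt(Q + 1) = Q*sqrt(1 + Q))
(2*79)*(o(13) + A(C)) = (2*79)*(-9/13 - 20*sqrt(1 - 20)) = 158*(-9*1/13 - 20*I*sqrt(19)) = 158*(-9/13 - 20*I*sqrt(19)) = -1422/13 - 3160*I*sqrt(19)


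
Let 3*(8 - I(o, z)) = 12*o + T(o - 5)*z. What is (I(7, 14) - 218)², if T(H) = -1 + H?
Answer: 529984/9 ≈ 58887.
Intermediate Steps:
I(o, z) = 8 - 4*o - z*(-6 + o)/3 (I(o, z) = 8 - (12*o + (-1 + (o - 5))*z)/3 = 8 - (12*o + (-1 + (-5 + o))*z)/3 = 8 - (12*o + (-6 + o)*z)/3 = 8 - (12*o + z*(-6 + o))/3 = 8 + (-4*o - z*(-6 + o)/3) = 8 - 4*o - z*(-6 + o)/3)
(I(7, 14) - 218)² = ((8 - 4*7 - ⅓*14*(-6 + 7)) - 218)² = ((8 - 28 - ⅓*14*1) - 218)² = ((8 - 28 - 14/3) - 218)² = (-74/3 - 218)² = (-728/3)² = 529984/9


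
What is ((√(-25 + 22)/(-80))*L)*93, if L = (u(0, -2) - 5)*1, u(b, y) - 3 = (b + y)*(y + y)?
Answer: -279*I*√3/40 ≈ -12.081*I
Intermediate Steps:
u(b, y) = 3 + 2*y*(b + y) (u(b, y) = 3 + (b + y)*(y + y) = 3 + (b + y)*(2*y) = 3 + 2*y*(b + y))
L = 6 (L = ((3 + 2*(-2)² + 2*0*(-2)) - 5)*1 = ((3 + 2*4 + 0) - 5)*1 = ((3 + 8 + 0) - 5)*1 = (11 - 5)*1 = 6*1 = 6)
((√(-25 + 22)/(-80))*L)*93 = ((√(-25 + 22)/(-80))*6)*93 = ((√(-3)*(-1/80))*6)*93 = (((I*√3)*(-1/80))*6)*93 = (-I*√3/80*6)*93 = -3*I*√3/40*93 = -279*I*√3/40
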